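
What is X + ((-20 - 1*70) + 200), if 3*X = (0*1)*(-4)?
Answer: 110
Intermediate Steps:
X = 0 (X = ((0*1)*(-4))/3 = (0*(-4))/3 = (⅓)*0 = 0)
X + ((-20 - 1*70) + 200) = 0 + ((-20 - 1*70) + 200) = 0 + ((-20 - 70) + 200) = 0 + (-90 + 200) = 0 + 110 = 110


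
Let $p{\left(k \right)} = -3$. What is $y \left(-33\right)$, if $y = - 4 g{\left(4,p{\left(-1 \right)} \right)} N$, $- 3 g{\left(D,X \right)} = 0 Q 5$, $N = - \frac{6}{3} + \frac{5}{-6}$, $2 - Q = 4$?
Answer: $0$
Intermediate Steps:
$Q = -2$ ($Q = 2 - 4 = -2$)
$N = - \frac{17}{6}$ ($N = \left(-6\right) \frac{1}{3} + 5 \left(- \frac{1}{6}\right) = -2 - \frac{5}{6} = - \frac{17}{6} \approx -2.8333$)
$g{\left(D,X \right)} = 0$ ($g{\left(D,X \right)} = - \frac{0 \left(-2\right) 5}{3} = - \frac{0 \cdot 5}{3} = \left(- \frac{1}{3}\right) 0 = 0$)
$y = 0$ ($y = \left(-4\right) 0 \left(- \frac{17}{6}\right) = 0 \left(- \frac{17}{6}\right) = 0$)
$y \left(-33\right) = 0 \left(-33\right) = 0$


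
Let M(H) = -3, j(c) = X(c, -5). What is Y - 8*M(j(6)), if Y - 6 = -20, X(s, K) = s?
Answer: 10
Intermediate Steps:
j(c) = c
Y = -14 (Y = 6 - 20 = -14)
Y - 8*M(j(6)) = -14 - 8*(-3) = -14 + 24 = 10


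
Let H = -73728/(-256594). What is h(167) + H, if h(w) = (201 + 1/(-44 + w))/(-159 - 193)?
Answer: -393987821/1388686728 ≈ -0.28371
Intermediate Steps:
H = 36864/128297 (H = -73728*(-1/256594) = 36864/128297 ≈ 0.28733)
h(w) = -201/352 - 1/(352*(-44 + w)) (h(w) = (201 + 1/(-44 + w))/(-352) = (201 + 1/(-44 + w))*(-1/352) = -201/352 - 1/(352*(-44 + w)))
h(167) + H = (8843 - 201*167)/(352*(-44 + 167)) + 36864/128297 = (1/352)*(8843 - 33567)/123 + 36864/128297 = (1/352)*(1/123)*(-24724) + 36864/128297 = -6181/10824 + 36864/128297 = -393987821/1388686728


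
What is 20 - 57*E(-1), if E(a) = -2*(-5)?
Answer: -550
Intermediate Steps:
E(a) = 10
20 - 57*E(-1) = 20 - 57*10 = 20 - 570 = -550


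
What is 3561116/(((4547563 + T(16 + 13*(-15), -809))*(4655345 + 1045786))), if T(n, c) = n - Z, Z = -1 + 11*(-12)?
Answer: 273932/1994306933979 ≈ 1.3736e-7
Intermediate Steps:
Z = -133 (Z = -1 - 132 = -133)
T(n, c) = 133 + n (T(n, c) = n - 1*(-133) = n + 133 = 133 + n)
3561116/(((4547563 + T(16 + 13*(-15), -809))*(4655345 + 1045786))) = 3561116/(((4547563 + (133 + (16 + 13*(-15))))*(4655345 + 1045786))) = 3561116/(((4547563 + (133 + (16 - 195)))*5701131)) = 3561116/(((4547563 + (133 - 179))*5701131)) = 3561116/(((4547563 - 46)*5701131)) = 3561116/((4547517*5701131)) = 3561116/25925990141727 = 3561116*(1/25925990141727) = 273932/1994306933979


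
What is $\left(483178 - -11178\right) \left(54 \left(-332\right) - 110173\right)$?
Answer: $-63327497956$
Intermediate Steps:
$\left(483178 - -11178\right) \left(54 \left(-332\right) - 110173\right) = \left(483178 + 11178\right) \left(-17928 - 110173\right) = 494356 \left(-128101\right) = -63327497956$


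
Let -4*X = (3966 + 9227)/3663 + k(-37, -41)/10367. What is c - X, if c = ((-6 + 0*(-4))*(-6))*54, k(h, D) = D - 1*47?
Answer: 295424769583/151897284 ≈ 1944.9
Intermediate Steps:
k(h, D) = -47 + D (k(h, D) = D - 47 = -47 + D)
X = -136449487/151897284 (X = -((3966 + 9227)/3663 + (-47 - 41)/10367)/4 = -(13193*(1/3663) - 88*1/10367)/4 = -(13193/3663 - 88/10367)/4 = -¼*136449487/37974321 = -136449487/151897284 ≈ -0.89830)
c = 1944 (c = ((-6 + 0)*(-6))*54 = -6*(-6)*54 = 36*54 = 1944)
c - X = 1944 - 1*(-136449487/151897284) = 1944 + 136449487/151897284 = 295424769583/151897284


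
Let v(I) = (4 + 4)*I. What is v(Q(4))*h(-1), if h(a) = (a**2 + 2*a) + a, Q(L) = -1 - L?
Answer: 80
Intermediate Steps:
h(a) = a**2 + 3*a
v(I) = 8*I
v(Q(4))*h(-1) = (8*(-1 - 1*4))*(-(3 - 1)) = (8*(-1 - 4))*(-1*2) = (8*(-5))*(-2) = -40*(-2) = 80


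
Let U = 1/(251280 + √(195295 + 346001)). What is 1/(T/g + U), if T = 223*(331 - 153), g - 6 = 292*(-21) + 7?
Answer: -15336179244515934864/99485851523514732145 + 449305932*√3759/99485851523514732145 ≈ -0.15415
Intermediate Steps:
g = -6119 (g = 6 + (292*(-21) + 7) = 6 + (-6132 + 7) = 6 - 6125 = -6119)
T = 39694 (T = 223*178 = 39694)
U = 1/(251280 + 12*√3759) (U = 1/(251280 + √541296) = 1/(251280 + 12*√3759) ≈ 3.9680e-6)
1/(T/g + U) = 1/(39694/(-6119) + (1745/438479841 - √3759/5261758092)) = 1/(39694*(-1/6119) + (1745/438479841 - √3759/5261758092)) = 1/(-39694/6119 + (1745/438479841 - √3759/5261758092)) = 1/(-17405008130999/2683058147079 - √3759/5261758092)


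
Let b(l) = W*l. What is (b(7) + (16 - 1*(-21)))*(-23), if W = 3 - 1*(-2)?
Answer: -1656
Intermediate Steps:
W = 5 (W = 3 + 2 = 5)
b(l) = 5*l
(b(7) + (16 - 1*(-21)))*(-23) = (5*7 + (16 - 1*(-21)))*(-23) = (35 + (16 + 21))*(-23) = (35 + 37)*(-23) = 72*(-23) = -1656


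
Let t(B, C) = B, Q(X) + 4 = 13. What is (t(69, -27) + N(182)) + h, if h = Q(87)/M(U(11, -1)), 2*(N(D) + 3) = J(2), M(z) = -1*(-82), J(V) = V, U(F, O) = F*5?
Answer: 5503/82 ≈ 67.110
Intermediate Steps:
Q(X) = 9 (Q(X) = -4 + 13 = 9)
U(F, O) = 5*F
M(z) = 82
N(D) = -2 (N(D) = -3 + (1/2)*2 = -3 + 1 = -2)
h = 9/82 ≈ 0.10976
(t(69, -27) + N(182)) + h = (69 - 2) + 9/82 = 67 + 9/82 = 5503/82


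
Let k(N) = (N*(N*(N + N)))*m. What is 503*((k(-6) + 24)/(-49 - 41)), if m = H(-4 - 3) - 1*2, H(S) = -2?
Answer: -146876/15 ≈ -9791.7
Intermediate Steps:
m = -4 (m = -2 - 1*2 = -2 - 2 = -4)
k(N) = -8*N**3 (k(N) = (N*(N*(N + N)))*(-4) = (N*(N*(2*N)))*(-4) = (N*(2*N**2))*(-4) = (2*N**3)*(-4) = -8*N**3)
503*((k(-6) + 24)/(-49 - 41)) = 503*((-8*(-6)**3 + 24)/(-49 - 41)) = 503*((-8*(-216) + 24)/(-90)) = 503*((1728 + 24)*(-1/90)) = 503*(1752*(-1/90)) = 503*(-292/15) = -146876/15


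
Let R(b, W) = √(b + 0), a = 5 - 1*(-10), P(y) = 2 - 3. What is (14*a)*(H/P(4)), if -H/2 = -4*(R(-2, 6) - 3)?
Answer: 5040 - 1680*I*√2 ≈ 5040.0 - 2375.9*I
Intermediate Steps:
P(y) = -1
a = 15 (a = 5 + 10 = 15)
R(b, W) = √b
H = -24 + 8*I*√2 (H = -(-8)*(√(-2) - 3) = -(-8)*(I*√2 - 3) = -(-8)*(-3 + I*√2) = -2*(12 - 4*I*√2) = -24 + 8*I*√2 ≈ -24.0 + 11.314*I)
(14*a)*(H/P(4)) = (14*15)*((-24 + 8*I*√2)/(-1)) = 210*((-24 + 8*I*√2)*(-1)) = 210*(24 - 8*I*√2) = 5040 - 1680*I*√2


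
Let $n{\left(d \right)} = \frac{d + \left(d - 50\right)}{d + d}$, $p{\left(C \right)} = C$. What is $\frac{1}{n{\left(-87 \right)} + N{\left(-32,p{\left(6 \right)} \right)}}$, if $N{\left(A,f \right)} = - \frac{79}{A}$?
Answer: $\frac{2784}{10457} \approx 0.26623$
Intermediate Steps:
$n{\left(d \right)} = \frac{-50 + 2 d}{2 d}$ ($n{\left(d \right)} = \frac{d + \left(-50 + d\right)}{2 d} = \left(-50 + 2 d\right) \frac{1}{2 d} = \frac{-50 + 2 d}{2 d}$)
$\frac{1}{n{\left(-87 \right)} + N{\left(-32,p{\left(6 \right)} \right)}} = \frac{1}{\frac{-25 - 87}{-87} - \frac{79}{-32}} = \frac{1}{\left(- \frac{1}{87}\right) \left(-112\right) - - \frac{79}{32}} = \frac{1}{\frac{112}{87} + \frac{79}{32}} = \frac{1}{\frac{10457}{2784}} = \frac{2784}{10457}$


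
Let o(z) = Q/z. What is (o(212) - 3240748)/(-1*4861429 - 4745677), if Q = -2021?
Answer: 687040597/2036706472 ≈ 0.33733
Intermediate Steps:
o(z) = -2021/z
(o(212) - 3240748)/(-1*4861429 - 4745677) = (-2021/212 - 3240748)/(-1*4861429 - 4745677) = (-2021*1/212 - 3240748)/(-4861429 - 4745677) = (-2021/212 - 3240748)/(-9607106) = -687040597/212*(-1/9607106) = 687040597/2036706472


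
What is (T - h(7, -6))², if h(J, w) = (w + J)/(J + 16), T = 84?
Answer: 3728761/529 ≈ 7048.7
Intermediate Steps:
h(J, w) = (J + w)/(16 + J)
(T - h(7, -6))² = (84 - (7 - 6)/(16 + 7))² = (84 - 1/23)² = (1931/23)² = 3728761/529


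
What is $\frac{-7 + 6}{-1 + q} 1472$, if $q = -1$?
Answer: $736$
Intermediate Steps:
$\frac{-7 + 6}{-1 + q} 1472 = \frac{-7 + 6}{-1 - 1} \cdot 1472 = - \frac{1}{-2} \cdot 1472 = \left(-1\right) \left(- \frac{1}{2}\right) 1472 = \frac{1}{2} \cdot 1472 = 736$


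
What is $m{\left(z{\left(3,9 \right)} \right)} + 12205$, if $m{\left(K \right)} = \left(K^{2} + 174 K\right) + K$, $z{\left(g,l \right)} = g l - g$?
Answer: $16981$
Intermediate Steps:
$z{\left(g,l \right)} = - g + g l$
$m{\left(K \right)} = K^{2} + 175 K$
$m{\left(z{\left(3,9 \right)} \right)} + 12205 = 3 \left(-1 + 9\right) \left(175 + 3 \left(-1 + 9\right)\right) + 12205 = 3 \cdot 8 \left(175 + 3 \cdot 8\right) + 12205 = 24 \left(175 + 24\right) + 12205 = 24 \cdot 199 + 12205 = 4776 + 12205 = 16981$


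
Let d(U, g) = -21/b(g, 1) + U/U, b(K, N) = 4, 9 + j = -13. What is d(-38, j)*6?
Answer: -51/2 ≈ -25.500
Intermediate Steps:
j = -22 (j = -9 - 13 = -22)
d(U, g) = -17/4 (d(U, g) = -21/4 + U/U = -21*¼ + 1 = -21/4 + 1 = -17/4)
d(-38, j)*6 = -17/4*6 = -51/2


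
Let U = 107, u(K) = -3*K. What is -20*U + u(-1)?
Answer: -2137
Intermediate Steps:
-20*U + u(-1) = -20*107 - 3*(-1) = -2140 + 3 = -2137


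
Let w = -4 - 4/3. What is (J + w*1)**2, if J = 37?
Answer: 9025/9 ≈ 1002.8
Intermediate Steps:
w = -16/3 (w = -4 + (1/3)*(-4) = -4 - 4/3 = -16/3 ≈ -5.3333)
(J + w*1)**2 = (37 - 16/3*1)**2 = (37 - 16/3)**2 = (95/3)**2 = 9025/9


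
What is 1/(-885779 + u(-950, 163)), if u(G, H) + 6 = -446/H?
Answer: -163/144383401 ≈ -1.1289e-6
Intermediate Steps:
u(G, H) = -6 - 446/H
1/(-885779 + u(-950, 163)) = 1/(-885779 + (-6 - 446/163)) = 1/(-885779 - 1424/163) = 1/(-144383401/163) = -163/144383401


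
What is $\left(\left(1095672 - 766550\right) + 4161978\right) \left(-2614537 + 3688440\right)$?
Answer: $4823005763300$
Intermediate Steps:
$\left(\left(1095672 - 766550\right) + 4161978\right) \left(-2614537 + 3688440\right) = \left(329122 + 4161978\right) 1073903 = 4491100 \cdot 1073903 = 4823005763300$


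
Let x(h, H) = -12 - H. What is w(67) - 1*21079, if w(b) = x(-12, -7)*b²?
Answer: -43524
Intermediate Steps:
w(b) = -5*b² (w(b) = (-12 - 1*(-7))*b² = (-12 + 7)*b² = -5*b²)
w(67) - 1*21079 = -5*67² - 1*21079 = -5*4489 - 21079 = -22445 - 21079 = -43524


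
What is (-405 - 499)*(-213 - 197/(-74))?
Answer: 7035380/37 ≈ 1.9015e+5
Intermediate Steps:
(-405 - 499)*(-213 - 197/(-74)) = -904*(-213 - 197*(-1/74)) = -904*(-213 + 197/74) = -904*(-15565/74) = 7035380/37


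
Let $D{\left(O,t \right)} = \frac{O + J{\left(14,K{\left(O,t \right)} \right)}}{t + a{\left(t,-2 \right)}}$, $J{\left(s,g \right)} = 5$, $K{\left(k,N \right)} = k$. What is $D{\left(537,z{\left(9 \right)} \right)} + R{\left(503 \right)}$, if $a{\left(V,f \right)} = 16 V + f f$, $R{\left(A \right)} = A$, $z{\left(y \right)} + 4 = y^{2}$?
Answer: $\frac{660981}{1313} \approx 503.41$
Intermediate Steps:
$z{\left(y \right)} = -4 + y^{2}$
$a{\left(V,f \right)} = f^{2} + 16 V$ ($a{\left(V,f \right)} = 16 V + f^{2} = f^{2} + 16 V$)
$D{\left(O,t \right)} = \frac{5 + O}{4 + 17 t}$ ($D{\left(O,t \right)} = \frac{O + 5}{t + \left(\left(-2\right)^{2} + 16 t\right)} = \frac{5 + O}{t + \left(4 + 16 t\right)} = \frac{5 + O}{4 + 17 t}$)
$D{\left(537,z{\left(9 \right)} \right)} + R{\left(503 \right)} = \frac{5 + 537}{4 + 17 \left(-4 + 9^{2}\right)} + 503 = \frac{1}{4 + 17 \left(-4 + 81\right)} 542 + 503 = \frac{1}{4 + 17 \cdot 77} \cdot 542 + 503 = \frac{1}{4 + 1309} \cdot 542 + 503 = \frac{1}{1313} \cdot 542 + 503 = \frac{542}{1313} + 503 = \frac{660981}{1313}$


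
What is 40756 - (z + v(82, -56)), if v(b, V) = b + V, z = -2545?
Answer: 43275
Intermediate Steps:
v(b, V) = V + b
40756 - (z + v(82, -56)) = 40756 - (-2545 + (-56 + 82)) = 40756 - (-2545 + 26) = 40756 - 1*(-2519) = 40756 + 2519 = 43275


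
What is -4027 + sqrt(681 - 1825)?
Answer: -4027 + 2*I*sqrt(286) ≈ -4027.0 + 33.823*I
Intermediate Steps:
-4027 + sqrt(681 - 1825) = -4027 + sqrt(-1144) = -4027 + 2*I*sqrt(286)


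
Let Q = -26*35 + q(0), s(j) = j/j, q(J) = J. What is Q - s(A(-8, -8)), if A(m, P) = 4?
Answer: -911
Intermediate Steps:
s(j) = 1
Q = -910 (Q = -26*35 + 0 = -910 + 0 = -910)
Q - s(A(-8, -8)) = -910 - 1*1 = -910 - 1 = -911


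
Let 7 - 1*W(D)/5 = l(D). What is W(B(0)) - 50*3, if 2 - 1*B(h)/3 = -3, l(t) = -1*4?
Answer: -95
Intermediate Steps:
l(t) = -4
B(h) = 15 (B(h) = 6 - 3*(-3) = 6 + 9 = 15)
W(D) = 55 (W(D) = 35 - 5*(-4) = 35 + 20 = 55)
W(B(0)) - 50*3 = 55 - 50*3 = 55 - 150 = -95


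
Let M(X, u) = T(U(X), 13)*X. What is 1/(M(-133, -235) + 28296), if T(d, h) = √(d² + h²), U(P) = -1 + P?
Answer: 28296/480050491 + 3325*√29/480050491 ≈ 9.6243e-5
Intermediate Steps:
M(X, u) = X*√(169 + (-1 + X)²) (M(X, u) = √((-1 + X)² + 13²)*X = √((-1 + X)² + 169)*X = √(169 + (-1 + X)²)*X = X*√(169 + (-1 + X)²))
1/(M(-133, -235) + 28296) = 1/(-133*√(169 + (-1 - 133)²) + 28296) = 1/(-133*√(169 + (-134)²) + 28296) = 1/(-133*√(169 + 17956) + 28296) = 1/(-3325*√29 + 28296) = 1/(28296 - 3325*√29)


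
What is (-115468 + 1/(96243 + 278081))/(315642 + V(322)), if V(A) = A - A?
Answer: -43222443631/118152376008 ≈ -0.36582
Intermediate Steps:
V(A) = 0
(-115468 + 1/(96243 + 278081))/(315642 + V(322)) = (-115468 + 1/(96243 + 278081))/(315642 + 0) = (-115468 + 1/374324)/315642 = (-115468 + 1/374324)*(1/315642) = -43222443631/374324*1/315642 = -43222443631/118152376008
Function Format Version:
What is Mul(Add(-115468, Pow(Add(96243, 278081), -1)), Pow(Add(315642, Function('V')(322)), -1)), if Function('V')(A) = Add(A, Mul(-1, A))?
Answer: Rational(-43222443631, 118152376008) ≈ -0.36582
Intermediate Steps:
Function('V')(A) = 0
Mul(Add(-115468, Pow(Add(96243, 278081), -1)), Pow(Add(315642, Function('V')(322)), -1)) = Mul(Add(-115468, Pow(Add(96243, 278081), -1)), Pow(Add(315642, 0), -1)) = Mul(Add(-115468, Pow(374324, -1)), Pow(315642, -1)) = Mul(Add(-115468, Rational(1, 374324)), Rational(1, 315642)) = Mul(Rational(-43222443631, 374324), Rational(1, 315642)) = Rational(-43222443631, 118152376008)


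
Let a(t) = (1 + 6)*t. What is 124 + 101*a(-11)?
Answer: -7653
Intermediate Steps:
a(t) = 7*t
124 + 101*a(-11) = 124 + 101*(7*(-11)) = 124 + 101*(-77) = 124 - 7777 = -7653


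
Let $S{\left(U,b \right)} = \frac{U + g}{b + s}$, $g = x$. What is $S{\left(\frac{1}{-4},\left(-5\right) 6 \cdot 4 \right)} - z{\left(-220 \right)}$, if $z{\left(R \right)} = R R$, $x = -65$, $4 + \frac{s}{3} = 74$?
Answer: $- \frac{1936029}{40} \approx -48401.0$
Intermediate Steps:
$s = 210$ ($s = -12 + 3 \cdot 74 = -12 + 222 = 210$)
$g = -65$
$S{\left(U,b \right)} = \frac{-65 + U}{210 + b}$ ($S{\left(U,b \right)} = \frac{U - 65}{b + 210} = \frac{-65 + U}{210 + b}$)
$z{\left(R \right)} = R^{2}$
$S{\left(\frac{1}{-4},\left(-5\right) 6 \cdot 4 \right)} - z{\left(-220 \right)} = \frac{-65 + \frac{1}{-4}}{210 + \left(-5\right) 6 \cdot 4} - \left(-220\right)^{2} = \frac{-65 - \frac{1}{4}}{210 - 120} - 48400 = \frac{1}{210 - 120} \left(- \frac{261}{4}\right) - 48400 = \frac{1}{90} \left(- \frac{261}{4}\right) - 48400 = - \frac{29}{40} - 48400 = - \frac{1936029}{40}$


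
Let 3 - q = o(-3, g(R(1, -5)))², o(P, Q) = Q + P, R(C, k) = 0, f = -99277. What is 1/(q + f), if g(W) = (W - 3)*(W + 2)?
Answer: -1/99355 ≈ -1.0065e-5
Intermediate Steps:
g(W) = (-3 + W)*(2 + W)
o(P, Q) = P + Q
q = -78 (q = 3 - (-3 + (-6 + 0² - 1*0))² = 3 - (-3 + (-6 + 0 + 0))² = 3 - (-3 - 6)² = 3 - 1*(-9)² = 3 - 1*81 = 3 - 81 = -78)
1/(q + f) = 1/(-78 - 99277) = 1/(-99355) = -1/99355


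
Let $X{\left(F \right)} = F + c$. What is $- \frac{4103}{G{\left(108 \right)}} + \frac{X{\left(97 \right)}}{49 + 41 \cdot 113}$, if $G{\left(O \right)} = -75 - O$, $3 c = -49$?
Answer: $\frac{3204168}{142801} \approx 22.438$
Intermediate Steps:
$c = - \frac{49}{3}$ ($c = \frac{1}{3} \left(-49\right) = - \frac{49}{3} \approx -16.333$)
$X{\left(F \right)} = - \frac{49}{3} + F$ ($X{\left(F \right)} = F - \frac{49}{3} = - \frac{49}{3} + F$)
$- \frac{4103}{G{\left(108 \right)}} + \frac{X{\left(97 \right)}}{49 + 41 \cdot 113} = - \frac{4103}{-75 - 108} + \frac{- \frac{49}{3} + 97}{49 + 41 \cdot 113} = - \frac{4103}{-75 - 108} + \frac{242}{3 \left(49 + 4633\right)} = - \frac{4103}{-183} + \frac{242}{3 \cdot 4682} = \left(-4103\right) \left(- \frac{1}{183}\right) + \frac{242}{3} \cdot \frac{1}{4682} = \frac{4103}{183} + \frac{121}{7023} = \frac{3204168}{142801}$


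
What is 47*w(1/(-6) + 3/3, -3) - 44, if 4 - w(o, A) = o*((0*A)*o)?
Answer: 144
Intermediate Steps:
w(o, A) = 4 (w(o, A) = 4 - o*(0*A)*o = 4 - o*0*o = 4 - o*0 = 4 - 1*0 = 4 + 0 = 4)
47*w(1/(-6) + 3/3, -3) - 44 = 47*4 - 44 = 188 - 44 = 144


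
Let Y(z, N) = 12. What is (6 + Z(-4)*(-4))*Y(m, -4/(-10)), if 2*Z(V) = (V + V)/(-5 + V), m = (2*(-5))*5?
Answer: 152/3 ≈ 50.667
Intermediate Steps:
m = -50 (m = -10*5 = -50)
Z(V) = V/(-5 + V) (Z(V) = ((V + V)/(-5 + V))/2 = ((2*V)/(-5 + V))/2 = (2*V/(-5 + V))/2 = V/(-5 + V))
(6 + Z(-4)*(-4))*Y(m, -4/(-10)) = (6 - 4/(-5 - 4)*(-4))*12 = (6 - 4/(-9)*(-4))*12 = (6 - 4*(-⅑)*(-4))*12 = (6 + (4/9)*(-4))*12 = (6 - 16/9)*12 = (38/9)*12 = 152/3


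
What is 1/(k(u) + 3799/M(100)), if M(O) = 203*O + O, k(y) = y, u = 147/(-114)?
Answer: -387600/427619 ≈ -0.90641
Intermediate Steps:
u = -49/38 (u = 147*(-1/114) = -49/38 ≈ -1.2895)
M(O) = 204*O
1/(k(u) + 3799/M(100)) = 1/(-49/38 + 3799/((204*100))) = 1/(-49/38 + 3799/20400) = 1/(-427619/387600) = -387600/427619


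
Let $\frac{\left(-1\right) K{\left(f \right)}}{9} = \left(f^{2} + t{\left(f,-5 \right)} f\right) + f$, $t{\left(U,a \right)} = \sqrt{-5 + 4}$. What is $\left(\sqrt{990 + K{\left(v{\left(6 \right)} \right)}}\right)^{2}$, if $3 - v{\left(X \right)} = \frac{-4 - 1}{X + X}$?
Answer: $\frac{13667}{16} - \frac{123 i}{4} \approx 854.19 - 30.75 i$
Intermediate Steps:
$v{\left(X \right)} = 3 + \frac{5}{2 X}$ ($v{\left(X \right)} = 3 - \frac{-4 - 1}{X + X} = 3 - - \frac{5}{2 X} = 3 + \frac{5}{2 X}$)
$t{\left(U,a \right)} = i$ ($t{\left(U,a \right)} = \sqrt{-1} = i$)
$K{\left(f \right)} = - 9 f - 9 f^{2} - 9 i f$ ($K{\left(f \right)} = - 9 \left(\left(f^{2} + i f\right) + f\right) = - 9 \left(f + f^{2} + i f\right) = - 9 f - 9 f^{2} - 9 i f$)
$\left(\sqrt{990 + K{\left(v{\left(6 \right)} \right)}}\right)^{2} = \left(\sqrt{990 - 9 \left(3 + \frac{5}{2 \cdot 6}\right) \left(1 + i + \left(3 + \frac{5}{2 \cdot 6}\right)\right)}\right)^{2} = \left(\sqrt{990 - 9 \left(3 + \frac{5}{2} \cdot \frac{1}{6}\right) \left(1 + i + \left(3 + \frac{5}{2} \cdot \frac{1}{6}\right)\right)}\right)^{2} = \left(\sqrt{990 - 9 \left(3 + \frac{5}{12}\right) \left(1 + i + \left(3 + \frac{5}{12}\right)\right)}\right)^{2} = \left(\sqrt{990 - \frac{123 \left(1 + i + \frac{41}{12}\right)}{4}}\right)^{2} = \left(\sqrt{990 - \frac{123 \left(\frac{53}{12} + i\right)}{4}}\right)^{2} = \left(\sqrt{990 - \left(\frac{2173}{16} + \frac{123 i}{4}\right)}\right)^{2} = \left(\sqrt{\frac{13667}{16} - \frac{123 i}{4}}\right)^{2} = \frac{13667}{16} - \frac{123 i}{4}$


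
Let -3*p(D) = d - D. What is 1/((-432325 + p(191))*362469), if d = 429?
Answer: -1/156733166299 ≈ -6.3803e-12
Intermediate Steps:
p(D) = -143 + D/3 (p(D) = -(429 - D)/3 = -143 + D/3)
1/((-432325 + p(191))*362469) = 1/((-432325 + (-143 + (⅓)*191))*362469) = (1/362469)/(-432325 + (-143 + 191/3)) = (1/362469)/(-432325 - 238/3) = (1/362469)/(-1297213/3) = -3/1297213*1/362469 = -1/156733166299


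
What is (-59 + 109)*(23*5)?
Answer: 5750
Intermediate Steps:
(-59 + 109)*(23*5) = 50*115 = 5750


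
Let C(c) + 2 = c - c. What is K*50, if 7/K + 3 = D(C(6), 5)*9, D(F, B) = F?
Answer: -50/3 ≈ -16.667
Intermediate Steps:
C(c) = -2 (C(c) = -2 + (c - c) = -2 + 0 = -2)
K = -⅓ (K = 7/(-3 - 2*9) = 7/(-3 - 18) = 7/(-21) = 7*(-1/21) = -⅓ ≈ -0.33333)
K*50 = -⅓*50 = -50/3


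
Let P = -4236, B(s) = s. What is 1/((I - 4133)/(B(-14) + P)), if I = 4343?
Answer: -425/21 ≈ -20.238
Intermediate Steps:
1/((I - 4133)/(B(-14) + P)) = 1/((4343 - 4133)/(-14 - 4236)) = 1/(210/(-4250)) = 1/(210*(-1/4250)) = 1/(-21/425) = -425/21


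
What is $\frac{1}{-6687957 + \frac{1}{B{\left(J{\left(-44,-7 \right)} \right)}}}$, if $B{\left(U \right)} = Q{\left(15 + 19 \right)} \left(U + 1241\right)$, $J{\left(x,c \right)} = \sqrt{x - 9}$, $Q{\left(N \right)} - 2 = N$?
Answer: $\frac{36 \left(- \sqrt{53} + 1241 i\right)}{- 298791166931 i + 240766452 \sqrt{53}} \approx -1.4952 \cdot 10^{-7} - 2.1684 \cdot 10^{-19} i$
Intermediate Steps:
$Q{\left(N \right)} = 2 + N$
$J{\left(x,c \right)} = \sqrt{-9 + x}$
$B{\left(U \right)} = 44676 + 36 U$ ($B{\left(U \right)} = \left(2 + \left(15 + 19\right)\right) \left(U + 1241\right) = \left(2 + 34\right) \left(1241 + U\right) = 36 \left(1241 + U\right) = 44676 + 36 U$)
$\frac{1}{-6687957 + \frac{1}{B{\left(J{\left(-44,-7 \right)} \right)}}} = \frac{1}{-6687957 + \frac{1}{44676 + 36 \sqrt{-9 - 44}}} = \frac{1}{-6687957 + \frac{1}{44676 + 36 \sqrt{-53}}} = \frac{1}{-6687957 + \frac{1}{44676 + 36 i \sqrt{53}}}$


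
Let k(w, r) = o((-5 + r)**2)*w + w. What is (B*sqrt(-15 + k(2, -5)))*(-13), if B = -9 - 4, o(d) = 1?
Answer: 169*I*sqrt(11) ≈ 560.51*I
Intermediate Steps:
B = -13
k(w, r) = 2*w (k(w, r) = 1*w + w = w + w = 2*w)
(B*sqrt(-15 + k(2, -5)))*(-13) = -13*sqrt(-15 + 2*2)*(-13) = -13*sqrt(-15 + 4)*(-13) = -13*I*sqrt(11)*(-13) = 169*I*sqrt(11)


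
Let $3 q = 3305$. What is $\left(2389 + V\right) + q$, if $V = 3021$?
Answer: $\frac{19535}{3} \approx 6511.7$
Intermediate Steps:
$q = \frac{3305}{3}$ ($q = \frac{1}{3} \cdot 3305 = \frac{3305}{3} \approx 1101.7$)
$\left(2389 + V\right) + q = \left(2389 + 3021\right) + \frac{3305}{3} = 5410 + \frac{3305}{3} = \frac{19535}{3}$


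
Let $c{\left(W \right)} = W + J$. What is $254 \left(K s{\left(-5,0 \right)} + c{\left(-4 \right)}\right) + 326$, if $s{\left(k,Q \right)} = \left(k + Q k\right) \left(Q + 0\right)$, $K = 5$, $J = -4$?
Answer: $-1706$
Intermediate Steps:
$c{\left(W \right)} = -4 + W$ ($c{\left(W \right)} = W - 4 = -4 + W$)
$s{\left(k,Q \right)} = Q \left(k + Q k\right)$ ($s{\left(k,Q \right)} = \left(k + Q k\right) Q = Q \left(k + Q k\right)$)
$254 \left(K s{\left(-5,0 \right)} + c{\left(-4 \right)}\right) + 326 = 254 \left(5 \cdot 0 \left(-5\right) \left(1 + 0\right) - 8\right) + 326 = 254 \left(5 \cdot 0 \left(-5\right) 1 - 8\right) + 326 = 254 \left(5 \cdot 0 - 8\right) + 326 = 254 \left(0 - 8\right) + 326 = 254 \left(-8\right) + 326 = -2032 + 326 = -1706$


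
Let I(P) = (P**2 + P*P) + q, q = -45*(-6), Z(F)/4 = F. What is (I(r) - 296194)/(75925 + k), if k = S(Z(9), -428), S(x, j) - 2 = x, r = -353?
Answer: -46706/75963 ≈ -0.61485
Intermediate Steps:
Z(F) = 4*F
S(x, j) = 2 + x
q = 270
k = 38 (k = 2 + 4*9 = 2 + 36 = 38)
I(P) = 270 + 2*P**2 (I(P) = (P**2 + P*P) + 270 = (P**2 + P**2) + 270 = 2*P**2 + 270 = 270 + 2*P**2)
(I(r) - 296194)/(75925 + k) = ((270 + 2*(-353)**2) - 296194)/(75925 + 38) = ((270 + 2*124609) - 296194)/75963 = ((270 + 249218) - 296194)*(1/75963) = (249488 - 296194)*(1/75963) = -46706*1/75963 = -46706/75963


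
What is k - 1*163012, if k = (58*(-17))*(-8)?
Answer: -155124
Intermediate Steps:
k = 7888 (k = -986*(-8) = 7888)
k - 1*163012 = 7888 - 1*163012 = 7888 - 163012 = -155124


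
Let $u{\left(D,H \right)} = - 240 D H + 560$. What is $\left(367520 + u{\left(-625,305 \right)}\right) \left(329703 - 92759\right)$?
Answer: $10927402347520$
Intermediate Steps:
$u{\left(D,H \right)} = 560 - 240 D H$ ($u{\left(D,H \right)} = - 240 D H + 560 = 560 - 240 D H$)
$\left(367520 + u{\left(-625,305 \right)}\right) \left(329703 - 92759\right) = \left(367520 - \left(-560 - 45750000\right)\right) \left(329703 - 92759\right) = \left(367520 + \left(560 + 45750000\right)\right) 236944 = \left(367520 + 45750560\right) 236944 = 46118080 \cdot 236944 = 10927402347520$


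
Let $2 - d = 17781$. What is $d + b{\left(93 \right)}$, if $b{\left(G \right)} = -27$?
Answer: $-17806$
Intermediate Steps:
$d = -17779$ ($d = 2 - 17781 = -17779$)
$d + b{\left(93 \right)} = -17779 - 27 = -17806$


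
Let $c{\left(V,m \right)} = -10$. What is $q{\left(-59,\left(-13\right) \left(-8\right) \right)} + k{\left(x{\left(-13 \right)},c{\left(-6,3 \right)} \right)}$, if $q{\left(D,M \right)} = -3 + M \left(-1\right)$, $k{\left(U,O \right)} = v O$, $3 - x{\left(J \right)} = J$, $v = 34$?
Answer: $-447$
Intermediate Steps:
$x{\left(J \right)} = 3 - J$
$k{\left(U,O \right)} = 34 O$
$q{\left(D,M \right)} = -3 - M$
$q{\left(-59,\left(-13\right) \left(-8\right) \right)} + k{\left(x{\left(-13 \right)},c{\left(-6,3 \right)} \right)} = \left(-3 - \left(-13\right) \left(-8\right)\right) + 34 \left(-10\right) = \left(-3 - 104\right) - 340 = -107 - 340 = -447$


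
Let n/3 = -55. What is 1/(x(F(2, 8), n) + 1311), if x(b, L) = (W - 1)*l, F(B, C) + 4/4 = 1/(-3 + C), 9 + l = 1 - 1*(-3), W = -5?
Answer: 1/1341 ≈ 0.00074571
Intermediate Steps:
l = -5 (l = -9 + (1 - 1*(-3)) = -9 + (1 + 3) = -9 + 4 = -5)
n = -165 (n = 3*(-55) = -165)
F(B, C) = -1 + 1/(-3 + C)
x(b, L) = 30 (x(b, L) = (-5 - 1)*(-5) = -6*(-5) = 30)
1/(x(F(2, 8), n) + 1311) = 1/(30 + 1311) = 1/1341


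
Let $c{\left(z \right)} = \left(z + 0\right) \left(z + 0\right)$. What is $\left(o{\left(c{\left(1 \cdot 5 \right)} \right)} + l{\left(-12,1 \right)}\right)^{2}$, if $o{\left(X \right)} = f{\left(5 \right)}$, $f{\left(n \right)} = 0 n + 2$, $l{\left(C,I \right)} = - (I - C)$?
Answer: $121$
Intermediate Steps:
$l{\left(C,I \right)} = C - I$
$f{\left(n \right)} = 2$ ($f{\left(n \right)} = 0 + 2 = 2$)
$c{\left(z \right)} = z^{2}$ ($c{\left(z \right)} = z z = z^{2}$)
$o{\left(X \right)} = 2$
$\left(o{\left(c{\left(1 \cdot 5 \right)} \right)} + l{\left(-12,1 \right)}\right)^{2} = \left(2 - 13\right)^{2} = \left(-11\right)^{2} = 121$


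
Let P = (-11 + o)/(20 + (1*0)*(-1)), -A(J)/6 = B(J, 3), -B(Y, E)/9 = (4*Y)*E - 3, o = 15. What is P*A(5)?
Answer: 3078/5 ≈ 615.60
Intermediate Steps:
B(Y, E) = 27 - 36*E*Y (B(Y, E) = -9*((4*Y)*E - 3) = -9*(4*E*Y - 3) = -9*(-3 + 4*E*Y) = 27 - 36*E*Y)
A(J) = -162 + 648*J (A(J) = -6*(27 - 36*3*J) = -6*(27 - 108*J) = -162 + 648*J)
P = ⅕ (P = (-11 + 15)/(20 + (1*0)*(-1)) = 4/(20 + 0*(-1)) = 4/(20 + 0) = 4/20 = 4*(1/20) = ⅕ ≈ 0.20000)
P*A(5) = (-162 + 648*5)/5 = (-162 + 3240)/5 = (⅕)*3078 = 3078/5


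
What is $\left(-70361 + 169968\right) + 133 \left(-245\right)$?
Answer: $67022$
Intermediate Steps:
$\left(-70361 + 169968\right) + 133 \left(-245\right) = 99607 - 32585 = 67022$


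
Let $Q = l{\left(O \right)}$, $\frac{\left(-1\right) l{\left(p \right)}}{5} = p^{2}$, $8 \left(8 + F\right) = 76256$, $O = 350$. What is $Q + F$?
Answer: $-602976$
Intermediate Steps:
$F = 9524$ ($F = -8 + \frac{1}{8} \cdot 76256 = -8 + 9532 = 9524$)
$l{\left(p \right)} = - 5 p^{2}$
$Q = -612500$ ($Q = - 5 \cdot 350^{2} = \left(-5\right) 122500 = -612500$)
$Q + F = -612500 + 9524 = -602976$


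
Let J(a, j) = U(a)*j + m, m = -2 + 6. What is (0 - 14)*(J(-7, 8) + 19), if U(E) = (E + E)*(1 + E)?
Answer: -9730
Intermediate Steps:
U(E) = 2*E*(1 + E) (U(E) = (2*E)*(1 + E) = 2*E*(1 + E))
m = 4
J(a, j) = 4 + 2*a*j*(1 + a) (J(a, j) = (2*a*(1 + a))*j + 4 = 2*a*j*(1 + a) + 4 = 4 + 2*a*j*(1 + a))
(0 - 14)*(J(-7, 8) + 19) = (0 - 14)*((4 + 2*(-7)*8*(1 - 7)) + 19) = -14*((4 + 2*(-7)*8*(-6)) + 19) = -14*((4 + 672) + 19) = -14*(676 + 19) = -14*695 = -9730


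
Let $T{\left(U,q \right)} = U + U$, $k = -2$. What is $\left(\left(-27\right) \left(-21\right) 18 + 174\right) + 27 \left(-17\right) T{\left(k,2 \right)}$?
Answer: $12216$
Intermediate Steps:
$T{\left(U,q \right)} = 2 U$
$\left(\left(-27\right) \left(-21\right) 18 + 174\right) + 27 \left(-17\right) T{\left(k,2 \right)} = \left(\left(-27\right) \left(-21\right) 18 + 174\right) + 27 \left(-17\right) 2 \left(-2\right) = \left(567 \cdot 18 + 174\right) - -1836 = \left(10206 + 174\right) + 1836 = 10380 + 1836 = 12216$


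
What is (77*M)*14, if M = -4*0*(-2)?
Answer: 0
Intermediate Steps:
M = 0 (M = 0*(-2) = 0)
(77*M)*14 = (77*0)*14 = 0*14 = 0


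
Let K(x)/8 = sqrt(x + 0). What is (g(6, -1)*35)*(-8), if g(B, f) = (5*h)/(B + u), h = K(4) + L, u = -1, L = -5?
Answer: -3080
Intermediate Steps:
K(x) = 8*sqrt(x) (K(x) = 8*sqrt(x + 0) = 8*sqrt(x))
h = 11 (h = 8*sqrt(4) - 5 = 8*2 - 5 = 16 - 5 = 11)
g(B, f) = 55/(-1 + B) (g(B, f) = (5*11)/(B - 1) = 55/(-1 + B))
(g(6, -1)*35)*(-8) = ((55/(-1 + 6))*35)*(-8) = ((55/5)*35)*(-8) = ((55*(1/5))*35)*(-8) = (11*35)*(-8) = 385*(-8) = -3080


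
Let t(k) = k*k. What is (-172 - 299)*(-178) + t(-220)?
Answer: 132238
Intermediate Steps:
t(k) = k²
(-172 - 299)*(-178) + t(-220) = (-172 - 299)*(-178) + (-220)² = -471*(-178) + 48400 = 83838 + 48400 = 132238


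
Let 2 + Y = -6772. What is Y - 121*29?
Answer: -10283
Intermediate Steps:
Y = -6774 (Y = -2 - 6772 = -6774)
Y - 121*29 = -6774 - 121*29 = -6774 - 3509 = -10283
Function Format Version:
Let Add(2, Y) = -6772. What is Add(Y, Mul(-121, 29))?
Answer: -10283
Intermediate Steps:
Y = -6774 (Y = Add(-2, -6772) = -6774)
Add(Y, Mul(-121, 29)) = Add(-6774, Mul(-121, 29)) = Add(-6774, -3509) = -10283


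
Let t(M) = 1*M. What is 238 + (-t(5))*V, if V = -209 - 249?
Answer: 2528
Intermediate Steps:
t(M) = M
V = -458
238 + (-t(5))*V = 238 - 1*5*(-458) = 238 - 5*(-458) = 238 + 2290 = 2528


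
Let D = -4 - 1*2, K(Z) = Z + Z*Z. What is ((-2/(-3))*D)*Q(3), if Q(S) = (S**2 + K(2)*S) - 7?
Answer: -80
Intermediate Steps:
K(Z) = Z + Z**2
D = -6 (D = -4 - 2 = -6)
Q(S) = -7 + S**2 + 6*S (Q(S) = (S**2 + (2*(1 + 2))*S) - 7 = (S**2 + (2*3)*S) - 7 = (S**2 + 6*S) - 7 = -7 + S**2 + 6*S)
((-2/(-3))*D)*Q(3) = (-2/(-3)*(-6))*(-7 + 3**2 + 6*3) = (-2*(-1)/3*(-6))*(-7 + 9 + 18) = (-1*(-2/3)*(-6))*20 = ((2/3)*(-6))*20 = -4*20 = -80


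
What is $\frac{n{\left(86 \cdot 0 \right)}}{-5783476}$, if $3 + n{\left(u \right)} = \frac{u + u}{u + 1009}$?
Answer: $\frac{3}{5783476} \approx 5.1872 \cdot 10^{-7}$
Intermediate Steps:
$n{\left(u \right)} = -3 + \frac{2 u}{1009 + u}$ ($n{\left(u \right)} = -3 + \frac{u + u}{u + 1009} = -3 + \frac{2 u}{1009 + u}$)
$\frac{n{\left(86 \cdot 0 \right)}}{-5783476} = \frac{\frac{1}{1009 + 86 \cdot 0} \left(-3027 - 86 \cdot 0\right)}{-5783476} = \frac{-3027 - 0}{1009 + 0} \left(- \frac{1}{5783476}\right) = \frac{-3027 + 0}{1009} \left(- \frac{1}{5783476}\right) = \frac{1}{1009} \left(-3027\right) \left(- \frac{1}{5783476}\right) = \left(-3\right) \left(- \frac{1}{5783476}\right) = \frac{3}{5783476}$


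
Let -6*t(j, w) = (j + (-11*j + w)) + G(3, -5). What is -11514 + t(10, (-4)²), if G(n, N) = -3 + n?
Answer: -11500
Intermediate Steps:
t(j, w) = -w/6 + 5*j/3 (t(j, w) = -((j + (-11*j + w)) + (-3 + 3))/6 = -((j + (w - 11*j)) + 0)/6 = -((w - 10*j) + 0)/6 = -(w - 10*j)/6 = -w/6 + 5*j/3)
-11514 + t(10, (-4)²) = -11514 + (-⅙*(-4)² + (5/3)*10) = -11514 + (-⅙*16 + 50/3) = -11514 + (-8/3 + 50/3) = -11514 + 14 = -11500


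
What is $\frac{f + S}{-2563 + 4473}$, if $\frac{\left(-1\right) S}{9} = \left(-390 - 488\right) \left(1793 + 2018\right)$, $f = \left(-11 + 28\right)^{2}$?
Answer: $\frac{30114811}{1910} \approx 15767.0$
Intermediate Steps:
$f = 289$ ($f = 17^{2} = 289$)
$S = 30114522$ ($S = - 9 \left(-390 - 488\right) \left(1793 + 2018\right) = - 9 \left(\left(-878\right) 3811\right) = \left(-9\right) \left(-3346058\right) = 30114522$)
$\frac{f + S}{-2563 + 4473} = \frac{289 + 30114522}{-2563 + 4473} = \frac{30114811}{1910}$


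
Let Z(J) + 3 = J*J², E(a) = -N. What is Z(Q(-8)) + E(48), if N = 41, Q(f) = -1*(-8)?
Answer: 468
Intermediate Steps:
Q(f) = 8
E(a) = -41 (E(a) = -1*41 = -41)
Z(J) = -3 + J³ (Z(J) = -3 + J*J² = -3 + J³)
Z(Q(-8)) + E(48) = (-3 + 8³) - 41 = (-3 + 512) - 41 = 509 - 41 = 468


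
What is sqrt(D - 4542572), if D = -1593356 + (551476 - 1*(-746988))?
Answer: 6*I*sqrt(134374) ≈ 2199.4*I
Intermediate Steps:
D = -294892 (D = -1593356 + (551476 + 746988) = -1593356 + 1298464 = -294892)
sqrt(D - 4542572) = sqrt(-294892 - 4542572) = sqrt(-4837464) = 6*I*sqrt(134374)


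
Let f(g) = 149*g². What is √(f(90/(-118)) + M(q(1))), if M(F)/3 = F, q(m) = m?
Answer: 2*√78042/59 ≈ 9.4698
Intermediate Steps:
M(F) = 3*F
√(f(90/(-118)) + M(q(1))) = √(149*(90/(-118))² + 3*1) = √(149*(90*(-1/118))² + 3) = √(149*(-45/59)² + 3) = √(149*(2025/3481) + 3) = √(301725/3481 + 3) = √(312168/3481) = 2*√78042/59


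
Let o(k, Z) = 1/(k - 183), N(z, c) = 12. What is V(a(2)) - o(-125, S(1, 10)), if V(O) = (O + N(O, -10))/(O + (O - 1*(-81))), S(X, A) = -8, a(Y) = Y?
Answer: 4397/26180 ≈ 0.16795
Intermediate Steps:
o(k, Z) = 1/(-183 + k)
V(O) = (12 + O)/(81 + 2*O) (V(O) = (O + 12)/(O + (O - 1*(-81))) = (12 + O)/(O + (O + 81)) = (12 + O)/(O + (81 + O)) = (12 + O)/(81 + 2*O))
V(a(2)) - o(-125, S(1, 10)) = (12 + 2)/(81 + 2*2) - 1/(-183 - 125) = 14/(81 + 4) - 1/(-308) = 14/85 - 1*(-1/308) = (1/85)*14 + 1/308 = 14/85 + 1/308 = 4397/26180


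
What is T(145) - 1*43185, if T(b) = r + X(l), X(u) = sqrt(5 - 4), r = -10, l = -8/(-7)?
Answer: -43194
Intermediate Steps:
l = 8/7 (l = -8*(-1/7) = 8/7 ≈ 1.1429)
X(u) = 1 (X(u) = sqrt(1) = 1)
T(b) = -9 (T(b) = -10 + 1 = -9)
T(145) - 1*43185 = -9 - 1*43185 = -9 - 43185 = -43194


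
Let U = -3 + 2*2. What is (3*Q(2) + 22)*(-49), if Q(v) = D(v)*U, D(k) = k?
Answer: -1372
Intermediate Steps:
U = 1 (U = -3 + 4 = 1)
Q(v) = v (Q(v) = v*1 = v)
(3*Q(2) + 22)*(-49) = (3*2 + 22)*(-49) = (6 + 22)*(-49) = 28*(-49) = -1372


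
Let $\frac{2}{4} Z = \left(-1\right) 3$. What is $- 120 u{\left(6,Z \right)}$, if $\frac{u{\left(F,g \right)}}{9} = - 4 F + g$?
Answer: $32400$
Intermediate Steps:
$Z = -6$ ($Z = 2 \left(\left(-1\right) 3\right) = 2 \left(-3\right) = -6$)
$u{\left(F,g \right)} = - 36 F + 9 g$ ($u{\left(F,g \right)} = 9 \left(- 4 F + g\right) = 9 \left(g - 4 F\right) = - 36 F + 9 g$)
$- 120 u{\left(6,Z \right)} = - 120 \left(\left(-36\right) 6 + 9 \left(-6\right)\right) = - 120 \left(-216 - 54\right) = \left(-120\right) \left(-270\right) = 32400$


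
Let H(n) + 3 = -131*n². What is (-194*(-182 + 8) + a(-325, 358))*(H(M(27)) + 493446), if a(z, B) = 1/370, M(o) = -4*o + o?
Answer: -2285918696304/185 ≈ -1.2356e+10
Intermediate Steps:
M(o) = -3*o
H(n) = -3 - 131*n²
a(z, B) = 1/370
(-194*(-182 + 8) + a(-325, 358))*(H(M(27)) + 493446) = (-194*(-182 + 8) + 1/370)*((-3 - 131*(-3*27)²) + 493446) = (-194*(-174) + 1/370)*((-3 - 131*(-81)²) + 493446) = (33756 + 1/370)*((-3 - 131*6561) + 493446) = 12489721*((-3 - 859491) + 493446)/370 = 12489721*(-859494 + 493446)/370 = (12489721/370)*(-366048) = -2285918696304/185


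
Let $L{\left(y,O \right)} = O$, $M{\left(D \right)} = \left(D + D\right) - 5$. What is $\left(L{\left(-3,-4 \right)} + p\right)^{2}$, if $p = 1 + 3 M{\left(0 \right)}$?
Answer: $324$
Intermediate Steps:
$M{\left(D \right)} = -5 + 2 D$ ($M{\left(D \right)} = 2 D - 5 = -5 + 2 D$)
$p = -14$ ($p = 1 + 3 \left(-5 + 2 \cdot 0\right) = 1 + 3 \left(-5 + 0\right) = 1 + 3 \left(-5\right) = 1 - 15 = -14$)
$\left(L{\left(-3,-4 \right)} + p\right)^{2} = \left(-4 - 14\right)^{2} = \left(-18\right)^{2} = 324$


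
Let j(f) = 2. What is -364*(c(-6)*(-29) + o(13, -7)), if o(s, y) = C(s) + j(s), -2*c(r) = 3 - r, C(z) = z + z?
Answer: -57694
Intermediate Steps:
C(z) = 2*z
c(r) = -3/2 + r/2 (c(r) = -(3 - r)/2 = -3/2 + r/2)
o(s, y) = 2 + 2*s (o(s, y) = 2*s + 2 = 2 + 2*s)
-364*(c(-6)*(-29) + o(13, -7)) = -364*((-3/2 + (1/2)*(-6))*(-29) + (2 + 2*13)) = -364*((-3/2 - 3)*(-29) + (2 + 26)) = -364*(-9/2*(-29) + 28) = -364*(261/2 + 28) = -364*317/2 = -57694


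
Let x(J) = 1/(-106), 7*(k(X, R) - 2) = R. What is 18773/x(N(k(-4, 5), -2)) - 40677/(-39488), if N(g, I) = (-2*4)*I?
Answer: -78578631067/39488 ≈ -1.9899e+6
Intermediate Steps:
k(X, R) = 2 + R/7
N(g, I) = -8*I
x(J) = -1/106
18773/x(N(k(-4, 5), -2)) - 40677/(-39488) = 18773/(-1/106) - 40677/(-39488) = 18773*(-106) - 40677*(-1/39488) = -1989938 + 40677/39488 = -78578631067/39488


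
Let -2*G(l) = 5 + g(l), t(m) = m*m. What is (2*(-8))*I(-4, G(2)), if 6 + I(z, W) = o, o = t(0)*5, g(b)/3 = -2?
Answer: 96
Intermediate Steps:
g(b) = -6 (g(b) = 3*(-2) = -6)
t(m) = m²
o = 0 (o = 0²*5 = 0*5 = 0)
G(l) = ½ (G(l) = -(5 - 6)/2 = -½*(-1) = ½)
I(z, W) = -6 (I(z, W) = -6 + 0 = -6)
(2*(-8))*I(-4, G(2)) = (2*(-8))*(-6) = -16*(-6) = 96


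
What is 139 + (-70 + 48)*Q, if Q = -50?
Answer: 1239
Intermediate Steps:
139 + (-70 + 48)*Q = 139 + (-70 + 48)*(-50) = 139 - 22*(-50) = 139 + 1100 = 1239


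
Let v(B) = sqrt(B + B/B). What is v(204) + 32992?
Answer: 32992 + sqrt(205) ≈ 33006.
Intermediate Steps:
v(B) = sqrt(1 + B) (v(B) = sqrt(B + 1) = sqrt(1 + B))
v(204) + 32992 = sqrt(1 + 204) + 32992 = sqrt(205) + 32992 = 32992 + sqrt(205)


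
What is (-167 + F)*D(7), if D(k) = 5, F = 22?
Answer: -725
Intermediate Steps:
(-167 + F)*D(7) = (-167 + 22)*5 = -145*5 = -725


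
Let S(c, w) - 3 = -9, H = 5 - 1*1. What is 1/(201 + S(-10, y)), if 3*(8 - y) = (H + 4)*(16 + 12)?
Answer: 1/195 ≈ 0.0051282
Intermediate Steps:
H = 4 (H = 5 - 1 = 4)
y = -200/3 (y = 8 - (4 + 4)*(16 + 12)/3 = 8 - 8*28/3 = 8 - 1/3*224 = 8 - 224/3 = -200/3 ≈ -66.667)
S(c, w) = -6 (S(c, w) = 3 - 9 = -6)
1/(201 + S(-10, y)) = 1/(201 - 6) = 1/195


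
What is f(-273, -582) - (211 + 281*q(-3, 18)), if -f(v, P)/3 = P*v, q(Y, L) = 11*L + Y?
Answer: -531664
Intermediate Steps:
q(Y, L) = Y + 11*L
f(v, P) = -3*P*v
f(-273, -582) - (211 + 281*q(-3, 18)) = -3*(-582)*(-273) - (211 + 281*(-3 + 11*18)) = -476658 - (211 + 281*(-3 + 198)) = -476658 - (211 + 281*195) = -476658 - (211 + 54795) = -476658 - 1*55006 = -476658 - 55006 = -531664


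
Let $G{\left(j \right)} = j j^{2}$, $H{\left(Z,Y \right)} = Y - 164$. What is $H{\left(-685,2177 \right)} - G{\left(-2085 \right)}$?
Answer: $9063966138$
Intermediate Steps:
$H{\left(Z,Y \right)} = -164 + Y$
$G{\left(j \right)} = j^{3}$
$H{\left(-685,2177 \right)} - G{\left(-2085 \right)} = \left(-164 + 2177\right) - \left(-2085\right)^{3} = 2013 - -9063964125 = 2013 + 9063964125 = 9063966138$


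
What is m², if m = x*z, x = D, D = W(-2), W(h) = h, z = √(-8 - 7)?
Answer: -60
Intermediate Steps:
z = I*√15 (z = √(-15) = I*√15 ≈ 3.873*I)
D = -2
x = -2
m = -2*I*√15 ≈ -7.746*I
m² = (-2*I*√15)² = -60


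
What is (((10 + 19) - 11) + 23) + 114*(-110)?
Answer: -12499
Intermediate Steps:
(((10 + 19) - 11) + 23) + 114*(-110) = ((29 - 11) + 23) - 12540 = (18 + 23) - 12540 = 41 - 12540 = -12499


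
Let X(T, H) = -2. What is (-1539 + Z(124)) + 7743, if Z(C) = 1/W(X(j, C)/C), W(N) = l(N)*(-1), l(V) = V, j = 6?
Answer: 6266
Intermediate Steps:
W(N) = -N (W(N) = N*(-1) = -N)
Z(C) = C/2 (Z(C) = 1/(-(-2)/C) = 1/(2/C) = C/2)
(-1539 + Z(124)) + 7743 = (-1539 + (1/2)*124) + 7743 = (-1539 + 62) + 7743 = -1477 + 7743 = 6266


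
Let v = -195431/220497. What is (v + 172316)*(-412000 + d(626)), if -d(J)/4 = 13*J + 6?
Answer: -5630549945307232/73499 ≈ -7.6607e+10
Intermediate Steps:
v = -195431/220497 (v = -195431*1/220497 = -195431/220497 ≈ -0.88632)
d(J) = -24 - 52*J (d(J) = -4*(13*J + 6) = -4*(6 + 13*J) = -24 - 52*J)
(v + 172316)*(-412000 + d(626)) = (-195431/220497 + 172316)*(-412000 + (-24 - 52*626)) = 37994965621*(-412000 + (-24 - 32552))/220497 = 37994965621*(-412000 - 32576)/220497 = (37994965621/220497)*(-444576) = -5630549945307232/73499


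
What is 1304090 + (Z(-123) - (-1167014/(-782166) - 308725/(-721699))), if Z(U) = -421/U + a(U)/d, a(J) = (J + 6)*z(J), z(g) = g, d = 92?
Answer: 42076822971740626283/32261368490428 ≈ 1.3042e+6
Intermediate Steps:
a(J) = J*(6 + J) (a(J) = (J + 6)*J = (6 + J)*J = J*(6 + J))
Z(U) = -421/U + U*(6 + U)/92 (Z(U) = -421/U + (U*(6 + U))/92 = -421/U + (U*(6 + U))*(1/92) = -421/U + U*(6 + U)/92)
1304090 + (Z(-123) - (-1167014/(-782166) - 308725/(-721699))) = 1304090 + ((1/92)*(-38732 + (-123)²*(6 - 123))/(-123) - (-1167014/(-782166) - 308725/(-721699))) = 1304090 + ((1/92)*(-1/123)*(-38732 + 15129*(-117)) - (-1167014*(-1/782166) - 308725*(-1/721699))) = 1304090 + ((1/92)*(-1/123)*(-38732 - 1770093) - (583507/391083 + 308725/721699)) = 1304090 + ((1/92)*(-1/123)*(-1808825) - 1*49259410688/25658564547) = 1304090 + (1808825/11316 - 49259410688/25658564547) = 1304090 + 5094937058375763/32261368490428 = 42076822971740626283/32261368490428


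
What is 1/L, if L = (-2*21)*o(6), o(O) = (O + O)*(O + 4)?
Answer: -1/5040 ≈ -0.00019841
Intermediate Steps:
o(O) = 2*O*(4 + O) (o(O) = (2*O)*(4 + O) = 2*O*(4 + O))
L = -5040 (L = (-2*21)*(2*6*(4 + 6)) = -84*6*10 = -42*120 = -5040)
1/L = 1/(-5040) = -1/5040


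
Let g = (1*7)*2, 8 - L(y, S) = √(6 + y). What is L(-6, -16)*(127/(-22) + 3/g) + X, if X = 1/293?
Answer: -1003155/22561 ≈ -44.464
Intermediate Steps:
L(y, S) = 8 - √(6 + y)
X = 1/293 ≈ 0.0034130
g = 14 (g = 7*2 = 14)
L(-6, -16)*(127/(-22) + 3/g) + X = (8 - √(6 - 6))*(127/(-22) + 3/14) + 1/293 = (8 - √0)*(127*(-1/22) + 3*(1/14)) + 1/293 = (8 - 1*0)*(-127/22 + 3/14) + 1/293 = (8 + 0)*(-428/77) + 1/293 = 8*(-428/77) + 1/293 = -3424/77 + 1/293 = -1003155/22561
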